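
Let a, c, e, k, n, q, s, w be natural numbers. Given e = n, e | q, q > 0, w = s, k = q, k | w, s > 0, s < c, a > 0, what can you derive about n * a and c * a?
n * a < c * a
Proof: From e | q and q > 0, e ≤ q. k = q and k | w, thus q | w. w = s, so q | s. s > 0, so q ≤ s. e ≤ q, so e ≤ s. s < c, so e < c. Since e = n, n < c. Since a > 0, n * a < c * a.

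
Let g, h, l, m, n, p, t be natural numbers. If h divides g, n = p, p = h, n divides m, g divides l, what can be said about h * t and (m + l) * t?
h * t divides (m + l) * t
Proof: From n = p and n divides m, p divides m. p = h, so h divides m. From h divides g and g divides l, h divides l. h divides m, so h divides m + l. Then h * t divides (m + l) * t.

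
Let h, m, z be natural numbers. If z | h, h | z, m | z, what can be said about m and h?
m | h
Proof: z | h and h | z, thus z = h. Because m | z, m | h.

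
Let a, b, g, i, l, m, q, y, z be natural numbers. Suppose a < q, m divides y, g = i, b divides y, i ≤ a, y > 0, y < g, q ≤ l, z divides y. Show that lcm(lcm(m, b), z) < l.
Because m divides y and b divides y, lcm(m, b) divides y. z divides y, so lcm(lcm(m, b), z) divides y. Since y > 0, lcm(lcm(m, b), z) ≤ y. g = i and y < g, therefore y < i. Since i ≤ a, y < a. a < q, so y < q. Since lcm(lcm(m, b), z) ≤ y, lcm(lcm(m, b), z) < q. Since q ≤ l, lcm(lcm(m, b), z) < l.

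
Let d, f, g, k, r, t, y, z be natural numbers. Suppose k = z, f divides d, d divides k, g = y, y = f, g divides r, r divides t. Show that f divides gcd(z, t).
Since f divides d and d divides k, f divides k. Since k = z, f divides z. g = y and y = f, therefore g = f. Since g divides r and r divides t, g divides t. g = f, so f divides t. f divides z, so f divides gcd(z, t).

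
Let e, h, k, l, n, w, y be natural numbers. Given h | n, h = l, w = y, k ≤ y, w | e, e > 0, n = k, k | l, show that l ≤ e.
h = l and h | n, so l | n. n = k, so l | k. k | l, so k = l. Since k ≤ y, l ≤ y. Because w = y and w | e, y | e. Since e > 0, y ≤ e. Since l ≤ y, l ≤ e.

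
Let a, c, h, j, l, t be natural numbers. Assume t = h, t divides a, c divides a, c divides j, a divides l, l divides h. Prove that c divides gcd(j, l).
t = h and t divides a, hence h divides a. l divides h, so l divides a. a divides l, so a = l. Since c divides a, c divides l. c divides j, so c divides gcd(j, l).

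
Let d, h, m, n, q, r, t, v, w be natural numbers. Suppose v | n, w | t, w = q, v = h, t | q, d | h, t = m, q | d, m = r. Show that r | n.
w = q and w | t, so q | t. t | q, so q = t. t = m, so q = m. Since m = r, q = r. q | d and d | h, thus q | h. v = h and v | n, thus h | n. q | h, so q | n. Since q = r, r | n.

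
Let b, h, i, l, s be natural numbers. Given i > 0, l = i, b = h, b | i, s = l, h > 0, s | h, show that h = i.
Since s = l and l = i, s = i. Since s | h, i | h. h > 0, so i ≤ h. Because b | i and i > 0, b ≤ i. Since b = h, h ≤ i. Since i ≤ h, i = h. Then h = i.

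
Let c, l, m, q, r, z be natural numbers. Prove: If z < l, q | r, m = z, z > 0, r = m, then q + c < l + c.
Because r = m and m = z, r = z. q | r, so q | z. From z > 0, q ≤ z. z < l, so q < l. Then q + c < l + c.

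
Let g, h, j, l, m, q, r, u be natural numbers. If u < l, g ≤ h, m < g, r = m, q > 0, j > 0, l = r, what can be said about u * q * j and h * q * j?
u * q * j < h * q * j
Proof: l = r and r = m, so l = m. u < l, so u < m. m < g and g ≤ h, so m < h. Since u < m, u < h. q > 0, so u * q < h * q. j > 0, so u * q * j < h * q * j.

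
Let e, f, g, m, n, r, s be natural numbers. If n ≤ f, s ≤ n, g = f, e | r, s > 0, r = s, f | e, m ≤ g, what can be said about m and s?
m ≤ s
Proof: Since r = s and e | r, e | s. f | e, so f | s. s > 0, so f ≤ s. Because s ≤ n and n ≤ f, s ≤ f. Because f ≤ s, f = s. Since g = f, g = s. Since m ≤ g, m ≤ s.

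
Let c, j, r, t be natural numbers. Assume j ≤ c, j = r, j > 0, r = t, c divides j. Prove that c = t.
c divides j and j > 0, thus c ≤ j. Since j ≤ c, c = j. Since j = r, c = r. Since r = t, c = t.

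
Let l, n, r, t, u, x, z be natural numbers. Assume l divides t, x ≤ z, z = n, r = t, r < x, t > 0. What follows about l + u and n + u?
l + u < n + u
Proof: l divides t and t > 0, therefore l ≤ t. Because r = t and r < x, t < x. Since l ≤ t, l < x. z = n and x ≤ z, so x ≤ n. Since l < x, l < n. Then l + u < n + u.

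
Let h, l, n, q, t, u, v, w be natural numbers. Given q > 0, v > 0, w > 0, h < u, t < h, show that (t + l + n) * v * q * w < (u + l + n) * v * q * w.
Because t < h and h < u, t < u. Then t + l < u + l. Then t + l + n < u + l + n. v > 0, so (t + l + n) * v < (u + l + n) * v. q > 0, so (t + l + n) * v * q < (u + l + n) * v * q. Since w > 0, (t + l + n) * v * q * w < (u + l + n) * v * q * w.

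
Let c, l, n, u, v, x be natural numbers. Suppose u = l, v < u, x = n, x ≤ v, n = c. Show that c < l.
Because x = n and n = c, x = c. From x ≤ v and v < u, x < u. Since u = l, x < l. Since x = c, c < l.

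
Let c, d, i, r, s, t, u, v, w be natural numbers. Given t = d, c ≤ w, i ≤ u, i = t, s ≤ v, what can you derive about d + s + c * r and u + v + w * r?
d + s + c * r ≤ u + v + w * r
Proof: i = t and t = d, thus i = d. Since i ≤ u, d ≤ u. From c ≤ w, by multiplying by a non-negative, c * r ≤ w * r. s ≤ v, so s + c * r ≤ v + w * r. Since d ≤ u, d + s + c * r ≤ u + v + w * r.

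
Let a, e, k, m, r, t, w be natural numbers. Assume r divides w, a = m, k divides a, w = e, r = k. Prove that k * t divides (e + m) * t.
r = k and r divides w, thus k divides w. w = e, so k divides e. a = m and k divides a, therefore k divides m. Because k divides e, k divides e + m. Then k * t divides (e + m) * t.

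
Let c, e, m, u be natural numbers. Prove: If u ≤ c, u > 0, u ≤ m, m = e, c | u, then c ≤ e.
Since c | u and u > 0, c ≤ u. Since u ≤ c, u = c. Since u ≤ m, c ≤ m. m = e, so c ≤ e.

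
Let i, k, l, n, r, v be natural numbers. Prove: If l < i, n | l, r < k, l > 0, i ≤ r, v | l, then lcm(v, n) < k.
From v | l and n | l, lcm(v, n) | l. Because l > 0, lcm(v, n) ≤ l. l < i and i ≤ r, so l < r. r < k, so l < k. lcm(v, n) ≤ l, so lcm(v, n) < k.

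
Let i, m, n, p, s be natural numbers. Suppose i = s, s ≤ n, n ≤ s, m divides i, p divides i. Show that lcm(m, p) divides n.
From s ≤ n and n ≤ s, s = n. i = s, so i = n. From m divides i and p divides i, lcm(m, p) divides i. i = n, so lcm(m, p) divides n.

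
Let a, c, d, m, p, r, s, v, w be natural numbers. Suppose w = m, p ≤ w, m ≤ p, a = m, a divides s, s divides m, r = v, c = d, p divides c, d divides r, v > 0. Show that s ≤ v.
Since w = m and p ≤ w, p ≤ m. Since m ≤ p, p = m. Since a = m and a divides s, m divides s. s divides m, so m = s. Because p = m, p = s. c = d and p divides c, so p divides d. From d divides r, p divides r. r = v, so p divides v. Since v > 0, p ≤ v. Since p = s, s ≤ v.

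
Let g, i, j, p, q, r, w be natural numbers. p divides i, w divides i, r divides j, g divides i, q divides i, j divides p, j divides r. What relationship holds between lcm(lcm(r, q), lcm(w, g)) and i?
lcm(lcm(r, q), lcm(w, g)) divides i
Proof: j divides r and r divides j, so j = r. j divides p and p divides i, so j divides i. Since j = r, r divides i. Because q divides i, lcm(r, q) divides i. w divides i and g divides i, hence lcm(w, g) divides i. lcm(r, q) divides i, so lcm(lcm(r, q), lcm(w, g)) divides i.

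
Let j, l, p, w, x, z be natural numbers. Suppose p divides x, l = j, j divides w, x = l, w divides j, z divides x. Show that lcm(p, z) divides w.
From x = l and l = j, x = j. From j divides w and w divides j, j = w. Since x = j, x = w. Because p divides x and z divides x, lcm(p, z) divides x. Since x = w, lcm(p, z) divides w.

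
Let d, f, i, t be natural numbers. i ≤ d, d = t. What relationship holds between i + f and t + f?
i + f ≤ t + f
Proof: Since d = t and i ≤ d, i ≤ t. Then i + f ≤ t + f.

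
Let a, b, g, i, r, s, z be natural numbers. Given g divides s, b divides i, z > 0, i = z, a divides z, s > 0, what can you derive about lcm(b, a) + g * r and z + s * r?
lcm(b, a) + g * r ≤ z + s * r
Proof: i = z and b divides i, hence b divides z. a divides z, so lcm(b, a) divides z. z > 0, so lcm(b, a) ≤ z. From g divides s and s > 0, g ≤ s. By multiplying by a non-negative, g * r ≤ s * r. lcm(b, a) ≤ z, so lcm(b, a) + g * r ≤ z + s * r.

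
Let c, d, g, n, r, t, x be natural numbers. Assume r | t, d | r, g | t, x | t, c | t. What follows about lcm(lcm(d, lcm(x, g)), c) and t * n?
lcm(lcm(d, lcm(x, g)), c) | t * n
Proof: d | r and r | t, so d | t. Because x | t and g | t, lcm(x, g) | t. d | t, so lcm(d, lcm(x, g)) | t. c | t, so lcm(lcm(d, lcm(x, g)), c) | t. Then lcm(lcm(d, lcm(x, g)), c) | t * n.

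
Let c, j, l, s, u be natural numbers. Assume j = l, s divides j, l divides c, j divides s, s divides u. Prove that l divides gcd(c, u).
Since s divides j and j divides s, s = j. Since j = l, s = l. s divides u, so l divides u. Since l divides c, l divides gcd(c, u).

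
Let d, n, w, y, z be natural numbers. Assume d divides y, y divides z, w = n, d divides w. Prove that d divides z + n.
d divides y and y divides z, therefore d divides z. w = n and d divides w, hence d divides n. Since d divides z, d divides z + n.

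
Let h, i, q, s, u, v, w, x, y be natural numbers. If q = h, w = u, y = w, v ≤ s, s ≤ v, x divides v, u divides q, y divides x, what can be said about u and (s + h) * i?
u divides (s + h) * i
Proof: y = w and y divides x, hence w divides x. Since w = u, u divides x. v ≤ s and s ≤ v, so v = s. Since x divides v, x divides s. u divides x, so u divides s. q = h and u divides q, thus u divides h. Since u divides s, u divides s + h. Then u divides (s + h) * i.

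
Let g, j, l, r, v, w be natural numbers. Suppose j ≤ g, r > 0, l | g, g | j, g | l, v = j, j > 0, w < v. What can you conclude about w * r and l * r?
w * r < l * r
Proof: g | j and j > 0, thus g ≤ j. j ≤ g, so j = g. g | l and l | g, so g = l. j = g, so j = l. Since v = j, v = l. w < v, so w < l. r > 0, so w * r < l * r.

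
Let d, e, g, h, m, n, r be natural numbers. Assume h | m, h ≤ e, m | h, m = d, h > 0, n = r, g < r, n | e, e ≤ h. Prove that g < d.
Since h | m and m | h, h = m. m = d, so h = d. e ≤ h and h ≤ e, hence e = h. Because n | e, n | h. Since n = r, r | h. From h > 0, r ≤ h. g < r, so g < h. h = d, so g < d.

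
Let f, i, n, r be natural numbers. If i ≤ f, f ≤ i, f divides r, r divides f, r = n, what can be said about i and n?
i = n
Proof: From i ≤ f and f ≤ i, i = f. Since f divides r and r divides f, f = r. Since i = f, i = r. r = n, so i = n.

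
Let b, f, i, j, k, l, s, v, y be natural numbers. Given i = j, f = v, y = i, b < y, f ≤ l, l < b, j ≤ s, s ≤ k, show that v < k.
y = i and i = j, so y = j. l < b and b < y, so l < y. y = j, so l < j. Since f ≤ l, f < j. Because j ≤ s, f < s. f = v, so v < s. Since s ≤ k, v < k.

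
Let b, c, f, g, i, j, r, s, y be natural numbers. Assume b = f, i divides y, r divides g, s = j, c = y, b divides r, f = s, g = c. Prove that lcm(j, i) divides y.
f = s and s = j, therefore f = j. b divides r and r divides g, therefore b divides g. g = c, so b divides c. c = y, so b divides y. b = f, so f divides y. f = j, so j divides y. Since i divides y, lcm(j, i) divides y.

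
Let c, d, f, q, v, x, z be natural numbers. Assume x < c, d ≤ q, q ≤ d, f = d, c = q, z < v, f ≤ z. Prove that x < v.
q ≤ d and d ≤ q, therefore q = d. Since c = q, c = d. x < c, so x < d. f = d and f ≤ z, thus d ≤ z. Since z < v, d < v. Since x < d, x < v.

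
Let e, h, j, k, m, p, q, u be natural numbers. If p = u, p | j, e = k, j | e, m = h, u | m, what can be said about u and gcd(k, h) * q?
u | gcd(k, h) * q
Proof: p = u and p | j, therefore u | j. e = k and j | e, so j | k. Since u | j, u | k. From m = h and u | m, u | h. Since u | k, u | gcd(k, h). Then u | gcd(k, h) * q.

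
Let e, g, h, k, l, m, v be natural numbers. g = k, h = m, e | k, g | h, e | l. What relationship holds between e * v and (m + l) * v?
e * v | (m + l) * v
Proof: From g = k and g | h, k | h. Because h = m, k | m. e | k, so e | m. e | l, so e | m + l. Then e * v | (m + l) * v.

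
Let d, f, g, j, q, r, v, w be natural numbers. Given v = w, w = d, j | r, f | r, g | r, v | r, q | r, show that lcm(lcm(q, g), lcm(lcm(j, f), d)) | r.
q | r and g | r, therefore lcm(q, g) | r. j | r and f | r, thus lcm(j, f) | r. v = w and w = d, so v = d. From v | r, d | r. From lcm(j, f) | r, lcm(lcm(j, f), d) | r. Since lcm(q, g) | r, lcm(lcm(q, g), lcm(lcm(j, f), d)) | r.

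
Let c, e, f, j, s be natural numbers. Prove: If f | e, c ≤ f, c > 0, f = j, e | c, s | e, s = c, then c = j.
s = c and s | e, therefore c | e. e | c, so e = c. From f | e, f | c. Since c > 0, f ≤ c. From c ≤ f, c = f. Since f = j, c = j.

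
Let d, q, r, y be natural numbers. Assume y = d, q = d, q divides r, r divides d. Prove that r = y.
From q = d and q divides r, d divides r. r divides d, so d = r. Because y = d, y = r. Then r = y.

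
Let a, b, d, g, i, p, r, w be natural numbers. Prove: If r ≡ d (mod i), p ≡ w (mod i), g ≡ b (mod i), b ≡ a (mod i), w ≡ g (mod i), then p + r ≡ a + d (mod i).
p ≡ w (mod i) and w ≡ g (mod i), thus p ≡ g (mod i). Because g ≡ b (mod i), p ≡ b (mod i). b ≡ a (mod i), so p ≡ a (mod i). Combining with r ≡ d (mod i), by adding congruences, p + r ≡ a + d (mod i).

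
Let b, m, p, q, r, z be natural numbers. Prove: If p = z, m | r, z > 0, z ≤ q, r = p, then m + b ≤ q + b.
r = p and p = z, therefore r = z. Since m | r, m | z. z > 0, so m ≤ z. z ≤ q, so m ≤ q. Then m + b ≤ q + b.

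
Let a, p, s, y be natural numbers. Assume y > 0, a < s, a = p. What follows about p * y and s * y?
p * y < s * y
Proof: a = p and a < s, thus p < s. y > 0, so p * y < s * y.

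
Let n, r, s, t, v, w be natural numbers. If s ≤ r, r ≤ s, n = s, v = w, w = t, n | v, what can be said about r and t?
r | t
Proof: s ≤ r and r ≤ s, hence s = r. v = w and w = t, so v = t. Since n | v, n | t. n = s, so s | t. s = r, so r | t.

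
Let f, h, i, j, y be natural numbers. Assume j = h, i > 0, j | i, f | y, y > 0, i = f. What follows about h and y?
h ≤ y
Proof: From j | i and i > 0, j ≤ i. Since i = f, j ≤ f. Because f | y and y > 0, f ≤ y. Since j ≤ f, j ≤ y. j = h, so h ≤ y.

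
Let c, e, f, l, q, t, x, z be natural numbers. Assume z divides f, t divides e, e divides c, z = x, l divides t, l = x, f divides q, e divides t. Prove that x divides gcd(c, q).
Because t divides e and e divides t, t = e. l divides t, so l divides e. From l = x, x divides e. e divides c, so x divides c. From z divides f and f divides q, z divides q. z = x, so x divides q. From x divides c, x divides gcd(c, q).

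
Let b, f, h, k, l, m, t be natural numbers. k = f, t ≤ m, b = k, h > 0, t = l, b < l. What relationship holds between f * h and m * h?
f * h < m * h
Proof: Since b = k and k = f, b = f. b < l, so f < l. t = l and t ≤ m, hence l ≤ m. f < l, so f < m. h > 0, so f * h < m * h.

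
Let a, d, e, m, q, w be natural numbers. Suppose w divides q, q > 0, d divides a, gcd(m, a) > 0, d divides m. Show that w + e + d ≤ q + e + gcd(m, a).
Since w divides q and q > 0, w ≤ q. Then w + e ≤ q + e. d divides m and d divides a, therefore d divides gcd(m, a). gcd(m, a) > 0, so d ≤ gcd(m, a). Since w + e ≤ q + e, w + e + d ≤ q + e + gcd(m, a).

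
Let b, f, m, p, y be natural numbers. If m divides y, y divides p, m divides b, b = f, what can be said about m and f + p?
m divides f + p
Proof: Since b = f and m divides b, m divides f. m divides y and y divides p, thus m divides p. Since m divides f, m divides f + p.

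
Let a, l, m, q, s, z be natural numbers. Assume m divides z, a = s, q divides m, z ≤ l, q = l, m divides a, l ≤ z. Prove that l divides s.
From z ≤ l and l ≤ z, z = l. m divides z, so m divides l. q = l and q divides m, so l divides m. Since m divides l, m = l. Because a = s and m divides a, m divides s. Since m = l, l divides s.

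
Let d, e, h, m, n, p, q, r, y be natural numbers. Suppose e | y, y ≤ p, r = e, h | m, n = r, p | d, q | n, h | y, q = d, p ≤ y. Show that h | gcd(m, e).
Because n = r and r = e, n = e. p ≤ y and y ≤ p, so p = y. From q = d and q | n, d | n. p | d, so p | n. From p = y, y | n. n = e, so y | e. Since e | y, y = e. Because h | y, h | e. Because h | m, h | gcd(m, e).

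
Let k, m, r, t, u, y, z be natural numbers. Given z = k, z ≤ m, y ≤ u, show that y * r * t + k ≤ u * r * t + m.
Since y ≤ u, y * r ≤ u * r. Then y * r * t ≤ u * r * t. z = k and z ≤ m, thus k ≤ m. Since y * r * t ≤ u * r * t, y * r * t + k ≤ u * r * t + m.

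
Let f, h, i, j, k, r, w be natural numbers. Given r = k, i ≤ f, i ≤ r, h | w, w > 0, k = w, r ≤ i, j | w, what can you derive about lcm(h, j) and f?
lcm(h, j) ≤ f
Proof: h | w and j | w, therefore lcm(h, j) | w. w > 0, so lcm(h, j) ≤ w. i ≤ r and r ≤ i, thus i = r. Since r = k, i = k. k = w, so i = w. Since i ≤ f, w ≤ f. Since lcm(h, j) ≤ w, lcm(h, j) ≤ f.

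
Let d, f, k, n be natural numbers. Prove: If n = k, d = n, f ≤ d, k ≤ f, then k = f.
Since d = n and f ≤ d, f ≤ n. n = k, so f ≤ k. k ≤ f, so f = k. Then k = f.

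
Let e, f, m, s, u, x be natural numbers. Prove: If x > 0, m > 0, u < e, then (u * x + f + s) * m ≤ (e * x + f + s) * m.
u < e and x > 0, thus u * x < e * x. Then u * x + f < e * x + f. Then u * x + f + s < e * x + f + s. Since m > 0, (u * x + f + s) * m < (e * x + f + s) * m. Then (u * x + f + s) * m ≤ (e * x + f + s) * m.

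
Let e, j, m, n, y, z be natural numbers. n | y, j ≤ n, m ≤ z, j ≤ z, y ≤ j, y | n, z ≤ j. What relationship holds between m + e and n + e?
m + e ≤ n + e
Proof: From z ≤ j and j ≤ z, z = j. From y | n and n | y, y = n. From y ≤ j, n ≤ j. j ≤ n, so j = n. z = j, so z = n. Because m ≤ z, m ≤ n. Then m + e ≤ n + e.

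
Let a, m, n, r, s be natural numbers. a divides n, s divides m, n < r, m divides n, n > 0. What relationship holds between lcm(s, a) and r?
lcm(s, a) < r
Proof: s divides m and m divides n, so s divides n. Since a divides n, lcm(s, a) divides n. Because n > 0, lcm(s, a) ≤ n. Because n < r, lcm(s, a) < r.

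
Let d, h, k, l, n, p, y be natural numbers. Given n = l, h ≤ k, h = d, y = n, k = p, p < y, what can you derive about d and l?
d < l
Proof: y = n and n = l, so y = l. k = p and h ≤ k, hence h ≤ p. p < y, so h < y. Since h = d, d < y. y = l, so d < l.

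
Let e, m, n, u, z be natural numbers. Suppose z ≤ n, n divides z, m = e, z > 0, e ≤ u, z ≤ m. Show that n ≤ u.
n divides z and z > 0, thus n ≤ z. Since z ≤ n, z = n. From m = e and z ≤ m, z ≤ e. Because e ≤ u, z ≤ u. z = n, so n ≤ u.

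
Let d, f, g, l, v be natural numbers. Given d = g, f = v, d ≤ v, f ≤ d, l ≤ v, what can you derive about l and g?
l ≤ g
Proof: Since f = v and f ≤ d, v ≤ d. d ≤ v, so v = d. Because d = g, v = g. Since l ≤ v, l ≤ g.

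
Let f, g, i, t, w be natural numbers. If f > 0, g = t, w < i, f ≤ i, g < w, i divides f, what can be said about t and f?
t < f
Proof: i divides f and f > 0, so i ≤ f. Because f ≤ i, i = f. From g < w and w < i, g < i. From i = f, g < f. Since g = t, t < f.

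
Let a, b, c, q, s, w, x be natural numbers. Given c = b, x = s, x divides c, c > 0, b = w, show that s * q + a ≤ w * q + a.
From c = b and b = w, c = w. x divides c and c > 0, thus x ≤ c. From x = s, s ≤ c. c = w, so s ≤ w. By multiplying by a non-negative, s * q ≤ w * q. Then s * q + a ≤ w * q + a.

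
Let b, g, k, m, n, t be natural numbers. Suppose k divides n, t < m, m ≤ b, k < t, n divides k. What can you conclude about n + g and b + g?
n + g < b + g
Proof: k divides n and n divides k, so k = n. k < t and t < m, therefore k < m. m ≤ b, so k < b. k = n, so n < b. Then n + g < b + g.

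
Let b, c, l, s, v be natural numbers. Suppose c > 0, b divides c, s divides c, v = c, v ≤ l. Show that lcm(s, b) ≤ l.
s divides c and b divides c, so lcm(s, b) divides c. From c > 0, lcm(s, b) ≤ c. From v = c and v ≤ l, c ≤ l. lcm(s, b) ≤ c, so lcm(s, b) ≤ l.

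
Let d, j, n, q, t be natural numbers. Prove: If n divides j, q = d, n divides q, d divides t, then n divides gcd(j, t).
From q = d and n divides q, n divides d. Since d divides t, n divides t. From n divides j, n divides gcd(j, t).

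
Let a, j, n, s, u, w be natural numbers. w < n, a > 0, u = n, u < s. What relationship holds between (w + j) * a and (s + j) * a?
(w + j) * a < (s + j) * a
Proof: Since u = n and u < s, n < s. Since w < n, w < s. Then w + j < s + j. Since a > 0, by multiplying by a positive, (w + j) * a < (s + j) * a.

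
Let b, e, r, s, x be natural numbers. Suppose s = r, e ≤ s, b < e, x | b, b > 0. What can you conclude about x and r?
x < r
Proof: From x | b and b > 0, x ≤ b. Since b < e, x < e. Because s = r and e ≤ s, e ≤ r. x < e, so x < r.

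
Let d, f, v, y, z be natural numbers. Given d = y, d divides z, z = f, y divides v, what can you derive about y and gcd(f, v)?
y divides gcd(f, v)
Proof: d = y and d divides z, hence y divides z. Since z = f, y divides f. y divides v, so y divides gcd(f, v).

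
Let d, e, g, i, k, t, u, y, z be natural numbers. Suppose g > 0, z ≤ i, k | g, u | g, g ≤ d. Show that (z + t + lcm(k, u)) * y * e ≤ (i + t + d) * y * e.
z ≤ i, therefore z + t ≤ i + t. Since k | g and u | g, lcm(k, u) | g. g > 0, so lcm(k, u) ≤ g. From g ≤ d, lcm(k, u) ≤ d. z + t ≤ i + t, so z + t + lcm(k, u) ≤ i + t + d. Then (z + t + lcm(k, u)) * y ≤ (i + t + d) * y. Then (z + t + lcm(k, u)) * y * e ≤ (i + t + d) * y * e.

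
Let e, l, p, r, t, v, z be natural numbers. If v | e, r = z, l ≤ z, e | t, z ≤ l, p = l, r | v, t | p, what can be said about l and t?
l = t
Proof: From z ≤ l and l ≤ z, z = l. r = z and r | v, hence z | v. Since v | e, z | e. Since e | t, z | t. Since z = l, l | t. p = l and t | p, hence t | l. Since l | t, l = t.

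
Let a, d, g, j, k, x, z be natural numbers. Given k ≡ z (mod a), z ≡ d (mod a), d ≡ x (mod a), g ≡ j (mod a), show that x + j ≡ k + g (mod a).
k ≡ z (mod a) and z ≡ d (mod a), thus k ≡ d (mod a). d ≡ x (mod a), so k ≡ x (mod a). Since g ≡ j (mod a), k + g ≡ x + j (mod a). Then x + j ≡ k + g (mod a).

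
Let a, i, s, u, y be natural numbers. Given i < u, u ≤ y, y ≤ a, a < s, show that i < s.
i < u and u ≤ y, so i < y. From y ≤ a and a < s, y < s. Since i < y, i < s.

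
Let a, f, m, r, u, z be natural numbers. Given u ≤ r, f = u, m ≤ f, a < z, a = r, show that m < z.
f = u and m ≤ f, therefore m ≤ u. Since u ≤ r, m ≤ r. a = r and a < z, thus r < z. Since m ≤ r, m < z.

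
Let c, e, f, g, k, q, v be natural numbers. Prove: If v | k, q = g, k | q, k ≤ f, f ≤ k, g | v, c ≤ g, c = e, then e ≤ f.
From k ≤ f and f ≤ k, k = f. From g | v and v | k, g | k. Since q = g and k | q, k | g. g | k, so g = k. c = e and c ≤ g, thus e ≤ g. g = k, so e ≤ k. k = f, so e ≤ f.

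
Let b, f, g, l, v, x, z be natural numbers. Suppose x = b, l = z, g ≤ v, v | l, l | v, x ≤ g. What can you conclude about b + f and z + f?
b + f ≤ z + f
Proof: v | l and l | v, thus v = l. Since l = z, v = z. From x ≤ g and g ≤ v, x ≤ v. Since v = z, x ≤ z. x = b, so b ≤ z. Then b + f ≤ z + f.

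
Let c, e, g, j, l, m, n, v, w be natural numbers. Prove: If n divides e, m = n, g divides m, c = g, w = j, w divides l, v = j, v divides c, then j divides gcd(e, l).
c = g and v divides c, thus v divides g. g divides m, so v divides m. Because v = j, j divides m. Since m = n, j divides n. From n divides e, j divides e. w = j and w divides l, hence j divides l. Because j divides e, j divides gcd(e, l).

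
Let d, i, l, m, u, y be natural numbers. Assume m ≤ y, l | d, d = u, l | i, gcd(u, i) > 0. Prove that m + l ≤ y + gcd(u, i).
d = u and l | d, hence l | u. Since l | i, l | gcd(u, i). Since gcd(u, i) > 0, l ≤ gcd(u, i). Since m ≤ y, m + l ≤ y + gcd(u, i).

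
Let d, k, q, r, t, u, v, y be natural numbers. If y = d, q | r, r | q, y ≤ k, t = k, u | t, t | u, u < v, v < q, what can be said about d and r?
d < r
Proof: q | r and r | q, therefore q = r. Since u | t and t | u, u = t. Since u < v, t < v. t = k, so k < v. v < q, so k < q. y ≤ k, so y < q. Since q = r, y < r. y = d, so d < r.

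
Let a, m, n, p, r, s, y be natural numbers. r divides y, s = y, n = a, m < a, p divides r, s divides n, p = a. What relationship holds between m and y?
m < y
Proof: Since p = a and p divides r, a divides r. Since r divides y, a divides y. s = y and s divides n, therefore y divides n. Since n = a, y divides a. a divides y, so a = y. Since m < a, m < y.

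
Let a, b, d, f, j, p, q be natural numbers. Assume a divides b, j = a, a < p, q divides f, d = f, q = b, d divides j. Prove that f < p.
q = b and q divides f, so b divides f. Since a divides b, a divides f. d = f and d divides j, therefore f divides j. Since j = a, f divides a. a divides f, so a = f. Since a < p, f < p.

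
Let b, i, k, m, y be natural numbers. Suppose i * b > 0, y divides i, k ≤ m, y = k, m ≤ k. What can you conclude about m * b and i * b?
m * b ≤ i * b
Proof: Because k ≤ m and m ≤ k, k = m. Since y = k, y = m. y divides i, so m divides i. Then m * b divides i * b. Since i * b > 0, m * b ≤ i * b.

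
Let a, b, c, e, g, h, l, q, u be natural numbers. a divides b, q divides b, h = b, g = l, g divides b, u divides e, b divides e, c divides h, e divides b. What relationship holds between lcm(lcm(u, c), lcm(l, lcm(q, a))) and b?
lcm(lcm(u, c), lcm(l, lcm(q, a))) divides b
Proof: e divides b and b divides e, thus e = b. u divides e, so u divides b. Because h = b and c divides h, c divides b. u divides b, so lcm(u, c) divides b. Since g = l and g divides b, l divides b. From q divides b and a divides b, lcm(q, a) divides b. From l divides b, lcm(l, lcm(q, a)) divides b. lcm(u, c) divides b, so lcm(lcm(u, c), lcm(l, lcm(q, a))) divides b.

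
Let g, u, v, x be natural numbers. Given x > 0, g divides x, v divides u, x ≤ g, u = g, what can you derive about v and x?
v ≤ x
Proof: Because g divides x and x > 0, g ≤ x. Since x ≤ g, g = x. Since u = g, u = x. Because v divides u, v divides x. Since x > 0, v ≤ x.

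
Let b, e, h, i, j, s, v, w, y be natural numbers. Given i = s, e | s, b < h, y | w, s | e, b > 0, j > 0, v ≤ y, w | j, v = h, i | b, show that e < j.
From s | e and e | s, s = e. Since i = s, i = e. Since i | b, e | b. b > 0, so e ≤ b. Since v = h and v ≤ y, h ≤ y. y | w and w | j, hence y | j. Since j > 0, y ≤ j. Since h ≤ y, h ≤ j. Since b < h, b < j. Since e ≤ b, e < j.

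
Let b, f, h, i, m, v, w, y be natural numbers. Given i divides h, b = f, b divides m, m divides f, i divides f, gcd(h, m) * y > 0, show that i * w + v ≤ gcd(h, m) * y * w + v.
Since b = f and b divides m, f divides m. From m divides f, f = m. i divides f, so i divides m. i divides h, so i divides gcd(h, m). Then i divides gcd(h, m) * y. From gcd(h, m) * y > 0, i ≤ gcd(h, m) * y. By multiplying by a non-negative, i * w ≤ gcd(h, m) * y * w. Then i * w + v ≤ gcd(h, m) * y * w + v.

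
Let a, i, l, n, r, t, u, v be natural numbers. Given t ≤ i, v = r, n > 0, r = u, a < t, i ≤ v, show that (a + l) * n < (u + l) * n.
v = r and r = u, thus v = u. Since a < t and t ≤ i, a < i. Since i ≤ v, a < v. v = u, so a < u. Then a + l < u + l. Combined with n > 0, by multiplying by a positive, (a + l) * n < (u + l) * n.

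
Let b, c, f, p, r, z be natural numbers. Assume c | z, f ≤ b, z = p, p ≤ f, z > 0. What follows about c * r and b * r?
c * r ≤ b * r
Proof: Because c | z and z > 0, c ≤ z. z = p, so c ≤ p. p ≤ f, so c ≤ f. From f ≤ b, c ≤ b. Then c * r ≤ b * r.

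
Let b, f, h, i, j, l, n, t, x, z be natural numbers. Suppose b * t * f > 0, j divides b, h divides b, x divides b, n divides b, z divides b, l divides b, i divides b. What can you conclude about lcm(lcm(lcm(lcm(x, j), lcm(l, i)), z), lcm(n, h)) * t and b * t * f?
lcm(lcm(lcm(lcm(x, j), lcm(l, i)), z), lcm(n, h)) * t ≤ b * t * f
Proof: x divides b and j divides b, hence lcm(x, j) divides b. Since l divides b and i divides b, lcm(l, i) divides b. lcm(x, j) divides b, so lcm(lcm(x, j), lcm(l, i)) divides b. z divides b, so lcm(lcm(lcm(x, j), lcm(l, i)), z) divides b. Since n divides b and h divides b, lcm(n, h) divides b. lcm(lcm(lcm(x, j), lcm(l, i)), z) divides b, so lcm(lcm(lcm(lcm(x, j), lcm(l, i)), z), lcm(n, h)) divides b. Then lcm(lcm(lcm(lcm(x, j), lcm(l, i)), z), lcm(n, h)) * t divides b * t. Then lcm(lcm(lcm(lcm(x, j), lcm(l, i)), z), lcm(n, h)) * t divides b * t * f. Since b * t * f > 0, lcm(lcm(lcm(lcm(x, j), lcm(l, i)), z), lcm(n, h)) * t ≤ b * t * f.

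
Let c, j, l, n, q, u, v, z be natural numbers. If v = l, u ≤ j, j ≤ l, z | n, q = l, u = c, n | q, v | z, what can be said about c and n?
c ≤ n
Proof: Because v = l and v | z, l | z. From z | n, l | n. q = l and n | q, therefore n | l. l | n, so l = n. Since u ≤ j and j ≤ l, u ≤ l. Since u = c, c ≤ l. Since l = n, c ≤ n.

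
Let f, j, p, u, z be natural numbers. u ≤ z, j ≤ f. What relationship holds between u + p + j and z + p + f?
u + p + j ≤ z + p + f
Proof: u ≤ z, hence u + p ≤ z + p. j ≤ f, so u + p + j ≤ z + p + f.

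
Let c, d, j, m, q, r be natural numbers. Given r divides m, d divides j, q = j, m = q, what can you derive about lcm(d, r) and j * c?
lcm(d, r) divides j * c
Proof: From m = q and q = j, m = j. Since r divides m, r divides j. Since d divides j, lcm(d, r) divides j. Then lcm(d, r) divides j * c.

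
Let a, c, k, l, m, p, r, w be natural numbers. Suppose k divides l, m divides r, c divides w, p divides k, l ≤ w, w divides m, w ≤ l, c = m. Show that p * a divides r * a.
c = m and c divides w, so m divides w. w divides m, so w = m. l ≤ w and w ≤ l, thus l = w. k divides l, so k divides w. Since p divides k, p divides w. Since w = m, p divides m. m divides r, so p divides r. Then p * a divides r * a.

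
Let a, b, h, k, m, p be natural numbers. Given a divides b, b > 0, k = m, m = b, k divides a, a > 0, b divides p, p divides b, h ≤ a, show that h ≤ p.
a divides b and b > 0, so a ≤ b. k = m and m = b, so k = b. From k divides a and a > 0, k ≤ a. Since k = b, b ≤ a. Since a ≤ b, a = b. From b divides p and p divides b, b = p. Since a = b, a = p. h ≤ a, so h ≤ p.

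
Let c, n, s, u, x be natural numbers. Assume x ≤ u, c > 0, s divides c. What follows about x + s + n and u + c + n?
x + s + n ≤ u + c + n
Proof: From s divides c and c > 0, s ≤ c. Then s + n ≤ c + n. Since x ≤ u, x + s + n ≤ u + c + n.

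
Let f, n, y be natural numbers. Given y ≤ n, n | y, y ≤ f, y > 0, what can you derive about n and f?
n ≤ f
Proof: Because n | y and y > 0, n ≤ y. Since y ≤ n, y = n. y ≤ f, so n ≤ f.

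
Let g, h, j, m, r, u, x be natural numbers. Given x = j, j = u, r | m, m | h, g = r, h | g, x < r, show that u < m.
x = j and j = u, therefore x = u. g = r and h | g, hence h | r. Because m | h, m | r. Since r | m, r = m. x < r, so x < m. Because x = u, u < m.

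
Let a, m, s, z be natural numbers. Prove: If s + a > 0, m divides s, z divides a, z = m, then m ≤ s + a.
z = m and z divides a, therefore m divides a. m divides s, so m divides s + a. s + a > 0, so m ≤ s + a.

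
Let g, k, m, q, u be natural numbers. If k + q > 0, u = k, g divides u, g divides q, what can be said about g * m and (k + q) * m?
g * m ≤ (k + q) * m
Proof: u = k and g divides u, hence g divides k. Because g divides q, g divides k + q. k + q > 0, so g ≤ k + q. By multiplying by a non-negative, g * m ≤ (k + q) * m.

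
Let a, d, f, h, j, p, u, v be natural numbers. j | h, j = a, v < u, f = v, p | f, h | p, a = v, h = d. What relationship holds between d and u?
d < u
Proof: Since j = a and j | h, a | h. a = v, so v | h. h | p and p | f, hence h | f. Since f = v, h | v. Since v | h, v = h. Since h = d, v = d. Since v < u, d < u.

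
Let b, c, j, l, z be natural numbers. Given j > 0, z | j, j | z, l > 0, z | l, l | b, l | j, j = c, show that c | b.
l | j and j > 0, thus l ≤ j. Since z | j and j | z, z = j. z | l, so j | l. l > 0, so j ≤ l. Since l ≤ j, l = j. From j = c, l = c. From l | b, c | b.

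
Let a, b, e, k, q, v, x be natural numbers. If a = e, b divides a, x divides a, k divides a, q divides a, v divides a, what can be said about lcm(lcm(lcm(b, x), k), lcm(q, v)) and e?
lcm(lcm(lcm(b, x), k), lcm(q, v)) divides e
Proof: b divides a and x divides a, hence lcm(b, x) divides a. From k divides a, lcm(lcm(b, x), k) divides a. q divides a and v divides a, therefore lcm(q, v) divides a. Since lcm(lcm(b, x), k) divides a, lcm(lcm(lcm(b, x), k), lcm(q, v)) divides a. Since a = e, lcm(lcm(lcm(b, x), k), lcm(q, v)) divides e.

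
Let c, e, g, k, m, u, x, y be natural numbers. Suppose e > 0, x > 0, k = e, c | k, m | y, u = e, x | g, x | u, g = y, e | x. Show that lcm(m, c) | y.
k = e and c | k, thus c | e. From u = e and x | u, x | e. Since e > 0, x ≤ e. e | x and x > 0, therefore e ≤ x. x ≤ e, so x = e. Because g = y and x | g, x | y. Since x = e, e | y. Since c | e, c | y. m | y, so lcm(m, c) | y.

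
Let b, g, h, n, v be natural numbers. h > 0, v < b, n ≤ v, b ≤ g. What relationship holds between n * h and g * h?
n * h < g * h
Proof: Since v < b and b ≤ g, v < g. n ≤ v, so n < g. Combining with h > 0, by multiplying by a positive, n * h < g * h.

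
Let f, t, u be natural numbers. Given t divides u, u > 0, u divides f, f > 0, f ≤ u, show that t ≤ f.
u divides f and f > 0, therefore u ≤ f. Since f ≤ u, u = f. t divides u and u > 0, so t ≤ u. Since u = f, t ≤ f.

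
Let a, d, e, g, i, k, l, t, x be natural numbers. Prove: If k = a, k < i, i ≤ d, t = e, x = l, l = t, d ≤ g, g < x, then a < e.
k < i and i ≤ d, thus k < d. x = l and l = t, therefore x = t. Since d ≤ g and g < x, d < x. Since x = t, d < t. Since t = e, d < e. k < d, so k < e. k = a, so a < e.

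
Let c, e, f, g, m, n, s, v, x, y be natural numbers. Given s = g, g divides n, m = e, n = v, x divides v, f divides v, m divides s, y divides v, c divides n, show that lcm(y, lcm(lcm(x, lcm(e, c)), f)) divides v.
Since s = g and m divides s, m divides g. Since g divides n, m divides n. Since m = e, e divides n. Since c divides n, lcm(e, c) divides n. Since n = v, lcm(e, c) divides v. Since x divides v, lcm(x, lcm(e, c)) divides v. Since f divides v, lcm(lcm(x, lcm(e, c)), f) divides v. y divides v, so lcm(y, lcm(lcm(x, lcm(e, c)), f)) divides v.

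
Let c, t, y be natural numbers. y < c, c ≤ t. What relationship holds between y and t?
y < t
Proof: Because y < c and c ≤ t, by transitivity, y < t.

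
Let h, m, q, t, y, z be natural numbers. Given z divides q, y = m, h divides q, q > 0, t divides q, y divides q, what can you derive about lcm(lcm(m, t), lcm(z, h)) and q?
lcm(lcm(m, t), lcm(z, h)) ≤ q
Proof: From y = m and y divides q, m divides q. Because t divides q, lcm(m, t) divides q. z divides q and h divides q, thus lcm(z, h) divides q. lcm(m, t) divides q, so lcm(lcm(m, t), lcm(z, h)) divides q. Since q > 0, lcm(lcm(m, t), lcm(z, h)) ≤ q.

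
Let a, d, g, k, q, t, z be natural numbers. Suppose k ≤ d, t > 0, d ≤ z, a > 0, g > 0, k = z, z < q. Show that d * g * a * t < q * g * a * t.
Since k = z and k ≤ d, z ≤ d. d ≤ z, so z = d. Since z < q, d < q. g > 0, so d * g < q * g. a > 0, so d * g * a < q * g * a. Since t > 0, d * g * a * t < q * g * a * t.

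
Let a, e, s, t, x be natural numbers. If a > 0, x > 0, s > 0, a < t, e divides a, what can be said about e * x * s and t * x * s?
e * x * s < t * x * s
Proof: From e divides a and a > 0, e ≤ a. Because a < t, e < t. Since x > 0, by multiplying by a positive, e * x < t * x. Using s > 0 and multiplying by a positive, e * x * s < t * x * s.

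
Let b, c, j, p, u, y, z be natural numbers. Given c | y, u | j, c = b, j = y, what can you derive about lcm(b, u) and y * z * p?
lcm(b, u) | y * z * p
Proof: Since c = b and c | y, b | y. From j = y and u | j, u | y. b | y, so lcm(b, u) | y. Then lcm(b, u) | y * z. Then lcm(b, u) | y * z * p.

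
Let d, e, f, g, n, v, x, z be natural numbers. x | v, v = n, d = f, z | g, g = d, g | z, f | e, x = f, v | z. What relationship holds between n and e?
n | e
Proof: Because x = f and x | v, f | v. g = d and d = f, so g = f. z | g and g | z, hence z = g. Since v | z, v | g. Since g = f, v | f. Since f | v, f = v. v = n, so f = n. f | e, so n | e.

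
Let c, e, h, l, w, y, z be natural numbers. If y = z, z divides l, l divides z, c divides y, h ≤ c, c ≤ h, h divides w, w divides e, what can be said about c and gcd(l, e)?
c divides gcd(l, e)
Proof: Since z divides l and l divides z, z = l. y = z, so y = l. Because c divides y, c divides l. From h ≤ c and c ≤ h, h = c. From h divides w and w divides e, h divides e. Because h = c, c divides e. Because c divides l, c divides gcd(l, e).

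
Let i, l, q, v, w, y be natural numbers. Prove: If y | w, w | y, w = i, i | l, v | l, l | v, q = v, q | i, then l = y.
y | w and w | y, so y = w. w = i, so y = i. v | l and l | v, thus v = l. q = v and q | i, thus v | i. v = l, so l | i. Since i | l, i = l. Since y = i, y = l. Then l = y.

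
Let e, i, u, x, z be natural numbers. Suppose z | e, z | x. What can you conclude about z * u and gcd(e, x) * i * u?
z * u | gcd(e, x) * i * u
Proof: Because z | e and z | x, z | gcd(e, x). Then z | gcd(e, x) * i. Then z * u | gcd(e, x) * i * u.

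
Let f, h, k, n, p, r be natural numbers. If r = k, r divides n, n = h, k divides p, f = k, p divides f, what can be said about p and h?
p divides h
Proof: Since f = k and p divides f, p divides k. Because k divides p, k = p. Since r = k, r = p. n = h and r divides n, so r divides h. Since r = p, p divides h.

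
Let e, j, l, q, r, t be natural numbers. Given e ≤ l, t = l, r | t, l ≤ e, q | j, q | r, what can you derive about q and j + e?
q | j + e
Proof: Since l ≤ e and e ≤ l, l = e. Because t = l, t = e. Since q | r and r | t, q | t. From t = e, q | e. Since q | j, q | j + e.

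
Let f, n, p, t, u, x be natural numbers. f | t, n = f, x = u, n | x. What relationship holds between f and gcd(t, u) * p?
f | gcd(t, u) * p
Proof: Since x = u and n | x, n | u. n = f, so f | u. f | t, so f | gcd(t, u). Then f | gcd(t, u) * p.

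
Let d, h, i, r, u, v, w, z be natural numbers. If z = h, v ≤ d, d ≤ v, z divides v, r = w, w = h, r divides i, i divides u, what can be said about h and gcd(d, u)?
h divides gcd(d, u)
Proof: From v ≤ d and d ≤ v, v = d. Since z divides v, z divides d. Since z = h, h divides d. r = w and w = h, so r = h. r divides i and i divides u, so r divides u. Since r = h, h divides u. Since h divides d, h divides gcd(d, u).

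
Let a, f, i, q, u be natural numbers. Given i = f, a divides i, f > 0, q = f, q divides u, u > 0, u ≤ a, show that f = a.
i = f and a divides i, so a divides f. Since f > 0, a ≤ f. From q = f and q divides u, f divides u. Since u > 0, f ≤ u. u ≤ a, so f ≤ a. Since a ≤ f, a = f. Then f = a.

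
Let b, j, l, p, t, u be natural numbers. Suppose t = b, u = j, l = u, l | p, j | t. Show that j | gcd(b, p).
t = b and j | t, hence j | b. l = u and l | p, hence u | p. u = j, so j | p. j | b, so j | gcd(b, p).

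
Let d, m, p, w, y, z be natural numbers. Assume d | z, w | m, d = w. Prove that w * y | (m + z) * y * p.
d = w and d | z, therefore w | z. Since w | m, w | m + z. Then w * y | (m + z) * y. Then w * y | (m + z) * y * p.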